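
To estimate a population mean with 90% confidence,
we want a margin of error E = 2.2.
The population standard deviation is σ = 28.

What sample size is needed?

Answer: n = 439

Derivation:
z_0.05 = 1.645
n = (z×σ/E)² = (1.645×28/2.2)²
n = 438.3313
Round up: n = 439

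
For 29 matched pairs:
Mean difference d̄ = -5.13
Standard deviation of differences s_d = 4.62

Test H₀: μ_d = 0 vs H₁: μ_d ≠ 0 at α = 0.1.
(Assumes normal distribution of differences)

df = n - 1 = 28
SE = s_d/√n = 4.62/√29 = 0.8579
t = d̄/SE = -5.13/0.8579 = -5.9797
Critical value: t_{0.05,28} = ±1.701
p-value < 0.0001
Decision: reject H₀

Answer: t = -5.9797, reject H₀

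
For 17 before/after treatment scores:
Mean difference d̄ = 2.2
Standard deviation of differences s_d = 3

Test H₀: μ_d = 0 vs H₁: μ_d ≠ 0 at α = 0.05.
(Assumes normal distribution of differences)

Answer: t = 3.0236, reject H₀

Derivation:
df = n - 1 = 16
SE = s_d/√n = 3/√17 = 0.7276
t = d̄/SE = 2.2/0.7276 = 3.0236
Critical value: t_{0.025,16} = ±2.120
p-value ≈ 0.0081
Decision: reject H₀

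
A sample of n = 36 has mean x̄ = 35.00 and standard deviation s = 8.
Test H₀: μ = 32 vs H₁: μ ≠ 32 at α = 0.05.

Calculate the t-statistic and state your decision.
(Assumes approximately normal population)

df = n - 1 = 35
SE = s/√n = 8/√36 = 1.3333
t = (x̄ - μ₀)/SE = (35.00 - 32)/1.3333 = 2.2501
Critical value: t_{0.025,35} = ±2.030
p-value ≈ 0.0308
Decision: reject H₀

Answer: t = 2.2501, reject H₀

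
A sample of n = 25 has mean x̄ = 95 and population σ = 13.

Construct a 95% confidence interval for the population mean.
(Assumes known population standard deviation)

Confidence level: 95%, α = 0.05
z_0.025 = 1.960
SE = σ/√n = 13/√25 = 2.6000
Margin of error = 1.960 × 2.6000 = 5.0960
CI: x̄ ± margin = 95 ± 5.0960
CI: (89.9040, 100.0960)

Answer: (89.9040, 100.0960)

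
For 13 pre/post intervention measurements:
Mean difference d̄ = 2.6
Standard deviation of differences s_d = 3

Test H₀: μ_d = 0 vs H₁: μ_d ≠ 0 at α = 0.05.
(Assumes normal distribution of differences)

Answer: t = 3.1246, reject H₀

Derivation:
df = n - 1 = 12
SE = s_d/√n = 3/√13 = 0.8321
t = d̄/SE = 2.6/0.8321 = 3.1246
Critical value: t_{0.025,12} = ±2.179
p-value ≈ 0.0088
Decision: reject H₀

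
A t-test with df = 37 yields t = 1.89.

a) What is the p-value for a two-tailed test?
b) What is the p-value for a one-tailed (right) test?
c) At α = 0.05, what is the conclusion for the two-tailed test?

Answer: a) 0.0666, b) 0.0333, c) fail to reject H₀

Derivation:
Using t-distribution with df = 37:
a) Two-tailed: p = 2×P(T > 1.89) = 0.0666
b) One-tailed: p = P(T > 1.89) = 0.0333
c) 0.0666 ≥ 0.05, fail to reject H₀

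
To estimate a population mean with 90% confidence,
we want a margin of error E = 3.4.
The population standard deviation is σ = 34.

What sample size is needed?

z_0.05 = 1.645
n = (z×σ/E)² = (1.645×34/3.4)²
n = 270.6025
Round up: n = 271

Answer: n = 271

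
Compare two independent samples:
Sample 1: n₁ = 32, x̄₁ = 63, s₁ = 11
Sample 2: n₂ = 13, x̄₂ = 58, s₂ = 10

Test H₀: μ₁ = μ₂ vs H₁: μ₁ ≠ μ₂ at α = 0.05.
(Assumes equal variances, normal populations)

Pooled variance: s²_p = [31×11² + 12×10²]/(43) = 115.1395
s_p = 10.7303
SE = s_p×√(1/n₁ + 1/n₂) = 10.7303×√(1/32 + 1/13) = 3.5292
t = (x̄₁ - x̄₂)/SE = (63 - 58)/3.5292 = 1.4168
df = 43, t-critical = ±2.017
Decision: fail to reject H₀

Answer: t = 1.4168, fail to reject H₀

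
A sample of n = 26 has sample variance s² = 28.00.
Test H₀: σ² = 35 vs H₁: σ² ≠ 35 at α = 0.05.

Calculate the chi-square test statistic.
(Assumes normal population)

Answer: χ² = 20.0000, fail to reject H₀

Derivation:
df = n - 1 = 25
χ² = (n-1)s²/σ₀² = 25×28.00/35 = 20.0000
Critical values: χ²_{0.975,25} = 13.120, χ²_{0.025,25} = 40.646
Rejection region: χ² < 13.120 or χ² > 40.646
Decision: fail to reject H₀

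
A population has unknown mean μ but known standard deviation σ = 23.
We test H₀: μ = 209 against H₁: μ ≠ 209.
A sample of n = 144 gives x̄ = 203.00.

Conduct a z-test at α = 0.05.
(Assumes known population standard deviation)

Answer: z = -3.1304, reject H₀

Derivation:
Standard error: SE = σ/√n = 23/√144 = 1.9167
z-statistic: z = (x̄ - μ₀)/SE = (203.00 - 209)/1.9167 = -3.1304
Critical value: ±1.960
p-value = 0.0017
Decision: reject H₀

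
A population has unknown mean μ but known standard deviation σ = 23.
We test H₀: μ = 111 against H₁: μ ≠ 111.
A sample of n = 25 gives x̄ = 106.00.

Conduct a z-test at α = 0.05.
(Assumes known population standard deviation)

Answer: z = -1.0870, fail to reject H₀

Derivation:
Standard error: SE = σ/√n = 23/√25 = 4.6000
z-statistic: z = (x̄ - μ₀)/SE = (106.00 - 111)/4.6000 = -1.0870
Critical value: ±1.960
p-value = 0.2770
Decision: fail to reject H₀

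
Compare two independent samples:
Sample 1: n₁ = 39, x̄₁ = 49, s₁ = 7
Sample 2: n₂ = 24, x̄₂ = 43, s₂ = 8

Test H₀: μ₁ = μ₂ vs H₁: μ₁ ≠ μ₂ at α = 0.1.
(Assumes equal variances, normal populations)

Answer: t = 3.1283, reject H₀

Derivation:
Pooled variance: s²_p = [38×7² + 23×8²]/(61) = 54.6557
s_p = 7.3929
SE = s_p×√(1/n₁ + 1/n₂) = 7.3929×√(1/39 + 1/24) = 1.9180
t = (x̄₁ - x̄₂)/SE = (49 - 43)/1.9180 = 3.1283
df = 61, t-critical = ±1.670
Decision: reject H₀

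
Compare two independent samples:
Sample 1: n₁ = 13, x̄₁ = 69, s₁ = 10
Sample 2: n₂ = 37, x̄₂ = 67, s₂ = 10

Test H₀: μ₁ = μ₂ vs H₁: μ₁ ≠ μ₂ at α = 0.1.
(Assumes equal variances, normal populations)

Answer: t = 0.6203, fail to reject H₀

Derivation:
Pooled variance: s²_p = [12×10² + 36×10²]/(48) = 100.0000
s_p = 10.0000
SE = s_p×√(1/n₁ + 1/n₂) = 10.0000×√(1/13 + 1/37) = 3.2241
t = (x̄₁ - x̄₂)/SE = (69 - 67)/3.2241 = 0.6203
df = 48, t-critical = ±1.677
Decision: fail to reject H₀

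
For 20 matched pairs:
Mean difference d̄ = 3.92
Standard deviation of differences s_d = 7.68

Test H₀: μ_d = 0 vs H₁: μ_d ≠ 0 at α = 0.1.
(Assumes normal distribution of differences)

df = n - 1 = 19
SE = s_d/√n = 7.68/√20 = 1.7173
t = d̄/SE = 3.92/1.7173 = 2.2827
Critical value: t_{0.05,19} = ±1.729
p-value ≈ 0.0341
Decision: reject H₀

Answer: t = 2.2827, reject H₀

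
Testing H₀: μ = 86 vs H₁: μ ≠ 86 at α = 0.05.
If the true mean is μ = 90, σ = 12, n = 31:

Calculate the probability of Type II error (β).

Answer: β ≈ 0.5414

Derivation:
SE = σ/√n = 12/√31 = 2.1553
Critical values: μ₀ ± z_0.025×SE = 86 ± 1.960×2.1553
Acceptance region: (81.7756, 90.2244)
Under H₁ (μ = 90): z_high = (90.2244 - 90)/2.1553 = 0.1041, z_low = (81.7756 - 90)/2.1553 = -3.8159
β = P(not reject | H₁) = Φ(0.1041) - Φ(-3.8159) ≈ 0.5414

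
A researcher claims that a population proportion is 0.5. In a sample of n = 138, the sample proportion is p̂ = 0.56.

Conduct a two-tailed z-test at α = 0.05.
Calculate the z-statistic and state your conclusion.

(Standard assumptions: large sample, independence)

Answer: z = 1.4097, fail to reject H₀

Derivation:
H₀: p = 0.5, H₁: p ≠ 0.5
Standard error: SE = √(p₀(1-p₀)/n) = √(0.5×0.5/138) = 0.042563
z-statistic: z = (p̂ - p₀)/SE = (0.56 - 0.5)/0.042563 = 1.4097
Critical value: z_0.025 = ±1.960
p-value = 0.1586
Decision: fail to reject H₀ at α = 0.05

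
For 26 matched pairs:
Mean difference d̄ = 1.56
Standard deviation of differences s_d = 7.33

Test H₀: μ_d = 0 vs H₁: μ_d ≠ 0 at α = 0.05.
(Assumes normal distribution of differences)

df = n - 1 = 25
SE = s_d/√n = 7.33/√26 = 1.4375
t = d̄/SE = 1.56/1.4375 = 1.0852
Critical value: t_{0.025,25} = ±2.060
p-value ≈ 0.2882
Decision: fail to reject H₀

Answer: t = 1.0852, fail to reject H₀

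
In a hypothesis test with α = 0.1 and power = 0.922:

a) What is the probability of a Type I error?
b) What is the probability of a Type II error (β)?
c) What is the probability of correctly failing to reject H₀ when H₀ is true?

a) Type I error probability = α = 0.1
b) Power = P(reject H₀ | H₁ true) = 1 - β = 0.922, so Type II error probability = β = 1 - Power = 0.078
c) P(fail to reject H₀ | H₀ true) = 1 - α = 0.9

Answer: a) 0.1, b) 0.078, c) 0.9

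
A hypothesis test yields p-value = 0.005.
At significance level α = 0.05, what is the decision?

Answer: reject H₀

Derivation:
Compare p-value to α:
0.005 < 0.05
Decision: reject H₀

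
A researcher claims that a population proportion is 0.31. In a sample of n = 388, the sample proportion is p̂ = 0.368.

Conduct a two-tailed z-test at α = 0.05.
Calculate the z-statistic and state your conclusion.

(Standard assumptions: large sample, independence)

Answer: z = 2.4702, reject H₀

Derivation:
H₀: p = 0.31, H₁: p ≠ 0.31
Standard error: SE = √(p₀(1-p₀)/n) = √(0.31×0.69/388) = 0.023480
z-statistic: z = (p̂ - p₀)/SE = (0.368 - 0.31)/0.023480 = 2.4702
Critical value: z_0.025 = ±1.960
p-value = 0.0135
Decision: reject H₀ at α = 0.05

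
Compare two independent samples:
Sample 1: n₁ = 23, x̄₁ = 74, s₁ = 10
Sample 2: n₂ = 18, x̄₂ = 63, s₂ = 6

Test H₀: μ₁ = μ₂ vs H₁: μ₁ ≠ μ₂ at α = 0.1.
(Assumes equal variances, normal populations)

Pooled variance: s²_p = [22×10² + 17×6²]/(39) = 72.1026
s_p = 8.4913
SE = s_p×√(1/n₁ + 1/n₂) = 8.4913×√(1/23 + 1/18) = 2.6722
t = (x̄₁ - x̄₂)/SE = (74 - 63)/2.6722 = 4.1165
df = 39, t-critical = ±1.685
Decision: reject H₀

Answer: t = 4.1165, reject H₀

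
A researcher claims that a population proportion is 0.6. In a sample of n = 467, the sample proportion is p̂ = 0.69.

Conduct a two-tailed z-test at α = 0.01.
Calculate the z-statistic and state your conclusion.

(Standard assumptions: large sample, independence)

Answer: z = 3.9700, reject H₀

Derivation:
H₀: p = 0.6, H₁: p ≠ 0.6
Standard error: SE = √(p₀(1-p₀)/n) = √(0.6×0.4/467) = 0.022670
z-statistic: z = (p̂ - p₀)/SE = (0.69 - 0.6)/0.022670 = 3.9700
Critical value: z_0.005 = ±2.576
p-value = 0.0001
Decision: reject H₀ at α = 0.01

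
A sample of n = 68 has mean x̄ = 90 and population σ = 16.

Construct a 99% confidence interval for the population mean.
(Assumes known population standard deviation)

Answer: (85.0018, 94.9982)

Derivation:
Confidence level: 99%, α = 0.01
z_0.005 = 2.576
SE = σ/√n = 16/√68 = 1.9403
Margin of error = 2.576 × 1.9403 = 4.9982
CI: x̄ ± margin = 90 ± 4.9982
CI: (85.0018, 94.9982)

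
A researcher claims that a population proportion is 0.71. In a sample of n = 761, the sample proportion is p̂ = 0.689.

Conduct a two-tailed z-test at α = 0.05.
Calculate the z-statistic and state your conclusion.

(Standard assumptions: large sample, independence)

H₀: p = 0.71, H₁: p ≠ 0.71
Standard error: SE = √(p₀(1-p₀)/n) = √(0.71×0.29/761) = 0.016449
z-statistic: z = (p̂ - p₀)/SE = (0.689 - 0.71)/0.016449 = -1.2767
Critical value: z_0.025 = ±1.960
p-value = 0.2017
Decision: fail to reject H₀ at α = 0.05

Answer: z = -1.2767, fail to reject H₀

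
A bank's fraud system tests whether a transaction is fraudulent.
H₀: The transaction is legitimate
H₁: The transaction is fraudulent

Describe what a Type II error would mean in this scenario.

Answer: Allowing a fraudulent transaction to go through

Derivation:
A Type I error (probability α) occurs when we reject a true H₀.
A Type II error (probability β) occurs when we fail to reject a false H₀.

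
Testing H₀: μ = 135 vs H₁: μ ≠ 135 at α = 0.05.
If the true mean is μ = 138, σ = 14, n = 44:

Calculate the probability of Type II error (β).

SE = σ/√n = 14/√44 = 2.1106
Critical values: μ₀ ± z_0.025×SE = 135 ± 1.960×2.1106
Acceptance region: (130.8632, 139.1368)
Under H₁ (μ = 138): z_high = (139.1368 - 138)/2.1106 = 0.5386, z_low = (130.8632 - 138)/2.1106 = -3.3814
β = P(not reject | H₁) = Φ(0.5386) - Φ(-3.3814) ≈ 0.7046

Answer: β ≈ 0.7046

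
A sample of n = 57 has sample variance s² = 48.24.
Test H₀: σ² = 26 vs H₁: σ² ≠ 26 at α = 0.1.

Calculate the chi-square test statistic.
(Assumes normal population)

Answer: χ² = 103.9015, reject H₀

Derivation:
df = n - 1 = 56
χ² = (n-1)s²/σ₀² = 56×48.24/26 = 103.9015
Critical values: χ²_{0.95,56} = 39.801, χ²_{0.05,56} = 74.468
Rejection region: χ² < 39.801 or χ² > 74.468
Decision: reject H₀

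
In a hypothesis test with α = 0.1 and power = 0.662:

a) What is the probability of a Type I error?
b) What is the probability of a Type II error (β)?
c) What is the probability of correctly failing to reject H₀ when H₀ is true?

Answer: a) 0.1, b) 0.338, c) 0.9

Derivation:
a) Type I error probability = α = 0.1
b) Power = P(reject H₀ | H₁ true) = 1 - β = 0.662, so Type II error probability = β = 1 - Power = 0.338
c) P(fail to reject H₀ | H₀ true) = 1 - α = 0.9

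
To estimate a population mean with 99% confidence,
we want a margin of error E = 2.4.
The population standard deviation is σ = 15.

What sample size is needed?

z_0.005 = 2.576
n = (z×σ/E)² = (2.576×15/2.4)²
n = 259.2100
Round up: n = 260

Answer: n = 260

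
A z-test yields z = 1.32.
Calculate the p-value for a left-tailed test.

For z = 1.32:
p = P(Z < 1.32) = Φ(1.32) = 0.9066

Answer: p-value ≈ 0.9066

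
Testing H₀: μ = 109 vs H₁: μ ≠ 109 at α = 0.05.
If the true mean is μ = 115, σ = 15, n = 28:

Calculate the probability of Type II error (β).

SE = σ/√n = 15/√28 = 2.8347
Critical values: μ₀ ± z_0.025×SE = 109 ± 1.960×2.8347
Acceptance region: (103.4440, 114.5560)
Under H₁ (μ = 115): z_high = (114.5560 - 115)/2.8347 = -0.1566, z_low = (103.4440 - 115)/2.8347 = -4.0766
β = P(not reject | H₁) = Φ(-0.1566) - Φ(-4.0766) ≈ 0.4378

Answer: β ≈ 0.4378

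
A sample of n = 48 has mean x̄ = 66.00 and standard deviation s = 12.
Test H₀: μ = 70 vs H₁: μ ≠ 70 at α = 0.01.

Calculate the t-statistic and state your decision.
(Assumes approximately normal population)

Answer: t = -2.3093, fail to reject H₀

Derivation:
df = n - 1 = 47
SE = s/√n = 12/√48 = 1.7321
t = (x̄ - μ₀)/SE = (66.00 - 70)/1.7321 = -2.3093
Critical value: t_{0.005,47} = ±2.685
p-value ≈ 0.0254
Decision: fail to reject H₀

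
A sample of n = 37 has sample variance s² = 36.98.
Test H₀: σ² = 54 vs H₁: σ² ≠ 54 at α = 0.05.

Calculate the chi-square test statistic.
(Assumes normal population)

df = n - 1 = 36
χ² = (n-1)s²/σ₀² = 36×36.98/54 = 24.6533
Critical values: χ²_{0.975,36} = 21.336, χ²_{0.025,36} = 54.437
Rejection region: χ² < 21.336 or χ² > 54.437
Decision: fail to reject H₀

Answer: χ² = 24.6533, fail to reject H₀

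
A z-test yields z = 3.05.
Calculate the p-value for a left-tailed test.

Answer: p-value ≈ 0.9989

Derivation:
For z = 3.05:
p = P(Z < 3.05) = Φ(3.05) = 0.9989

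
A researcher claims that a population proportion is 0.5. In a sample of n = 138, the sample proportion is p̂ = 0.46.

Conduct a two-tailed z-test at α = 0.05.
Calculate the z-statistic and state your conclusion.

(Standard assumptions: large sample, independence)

H₀: p = 0.5, H₁: p ≠ 0.5
Standard error: SE = √(p₀(1-p₀)/n) = √(0.5×0.5/138) = 0.042563
z-statistic: z = (p̂ - p₀)/SE = (0.46 - 0.5)/0.042563 = -0.9398
Critical value: z_0.025 = ±1.960
p-value = 0.3473
Decision: fail to reject H₀ at α = 0.05

Answer: z = -0.9398, fail to reject H₀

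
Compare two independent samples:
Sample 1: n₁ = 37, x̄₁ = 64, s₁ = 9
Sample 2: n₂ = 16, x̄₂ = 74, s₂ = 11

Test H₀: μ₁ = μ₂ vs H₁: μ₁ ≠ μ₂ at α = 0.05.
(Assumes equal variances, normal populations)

Pooled variance: s²_p = [36×9² + 15×11²]/(51) = 92.7647
s_p = 9.6314
SE = s_p×√(1/n₁ + 1/n₂) = 9.6314×√(1/37 + 1/16) = 2.8818
t = (x̄₁ - x̄₂)/SE = (64 - 74)/2.8818 = -3.4701
df = 51, t-critical = ±2.008
Decision: reject H₀

Answer: t = -3.4701, reject H₀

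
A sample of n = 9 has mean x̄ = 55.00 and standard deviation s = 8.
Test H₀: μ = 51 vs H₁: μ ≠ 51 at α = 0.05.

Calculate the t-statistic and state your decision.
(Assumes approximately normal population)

Answer: t = 1.5000, fail to reject H₀

Derivation:
df = n - 1 = 8
SE = s/√n = 8/√9 = 2.6667
t = (x̄ - μ₀)/SE = (55.00 - 51)/2.6667 = 1.5000
Critical value: t_{0.025,8} = ±2.306
p-value ≈ 0.1720
Decision: fail to reject H₀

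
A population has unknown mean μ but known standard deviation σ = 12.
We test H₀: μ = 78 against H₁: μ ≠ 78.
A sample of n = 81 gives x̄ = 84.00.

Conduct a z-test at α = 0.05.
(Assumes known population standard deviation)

Answer: z = 4.5001, reject H₀

Derivation:
Standard error: SE = σ/√n = 12/√81 = 1.3333
z-statistic: z = (x̄ - μ₀)/SE = (84.00 - 78)/1.3333 = 4.5001
Critical value: ±1.960
p-value < 0.0001
Decision: reject H₀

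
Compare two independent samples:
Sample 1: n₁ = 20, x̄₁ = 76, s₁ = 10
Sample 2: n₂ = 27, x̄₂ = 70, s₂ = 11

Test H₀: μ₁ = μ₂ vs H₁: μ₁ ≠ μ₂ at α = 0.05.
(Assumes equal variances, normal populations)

Answer: t = 1.9206, fail to reject H₀

Derivation:
Pooled variance: s²_p = [19×10² + 26×11²]/(45) = 112.1333
s_p = 10.5893
SE = s_p×√(1/n₁ + 1/n₂) = 10.5893×√(1/20 + 1/27) = 3.1241
t = (x̄₁ - x̄₂)/SE = (76 - 70)/3.1241 = 1.9206
df = 45, t-critical = ±2.014
Decision: fail to reject H₀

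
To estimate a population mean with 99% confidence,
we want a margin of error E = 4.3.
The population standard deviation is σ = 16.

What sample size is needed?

z_0.005 = 2.576
n = (z×σ/E)² = (2.576×16/4.3)²
n = 91.8745
Round up: n = 92

Answer: n = 92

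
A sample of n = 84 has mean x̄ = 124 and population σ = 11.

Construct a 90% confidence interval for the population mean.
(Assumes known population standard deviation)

Answer: (122.0257, 125.9743)

Derivation:
Confidence level: 90%, α = 0.1
z_0.05 = 1.645
SE = σ/√n = 11/√84 = 1.2002
Margin of error = 1.645 × 1.2002 = 1.9743
CI: x̄ ± margin = 124 ± 1.9743
CI: (122.0257, 125.9743)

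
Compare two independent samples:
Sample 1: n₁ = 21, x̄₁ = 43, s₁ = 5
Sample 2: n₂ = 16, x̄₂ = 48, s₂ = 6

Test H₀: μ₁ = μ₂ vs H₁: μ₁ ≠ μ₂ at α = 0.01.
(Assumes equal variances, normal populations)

Pooled variance: s²_p = [20×5² + 15×6²]/(35) = 29.7143
s_p = 5.4511
SE = s_p×√(1/n₁ + 1/n₂) = 5.4511×√(1/21 + 1/16) = 1.8089
t = (x̄₁ - x̄₂)/SE = (43 - 48)/1.8089 = -2.7641
df = 35, t-critical = ±2.724
Decision: reject H₀

Answer: t = -2.7641, reject H₀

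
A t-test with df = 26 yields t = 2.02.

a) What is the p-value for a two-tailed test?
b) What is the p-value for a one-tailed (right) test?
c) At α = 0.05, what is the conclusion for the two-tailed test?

Answer: a) 0.0538, b) 0.0269, c) fail to reject H₀

Derivation:
Using t-distribution with df = 26:
a) Two-tailed: p = 2×P(T > 2.02) = 0.0538
b) One-tailed: p = P(T > 2.02) = 0.0269
c) 0.0538 ≥ 0.05, fail to reject H₀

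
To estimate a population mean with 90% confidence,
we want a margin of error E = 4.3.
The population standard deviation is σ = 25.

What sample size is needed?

Answer: n = 92

Derivation:
z_0.05 = 1.645
n = (z×σ/E)² = (1.645×25/4.3)²
n = 91.4692
Round up: n = 92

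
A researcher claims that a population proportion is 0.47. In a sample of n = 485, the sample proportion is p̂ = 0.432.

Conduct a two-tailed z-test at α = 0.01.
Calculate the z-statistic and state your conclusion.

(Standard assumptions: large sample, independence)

H₀: p = 0.47, H₁: p ≠ 0.47
Standard error: SE = √(p₀(1-p₀)/n) = √(0.47×0.53/485) = 0.022663
z-statistic: z = (p̂ - p₀)/SE = (0.432 - 0.47)/0.022663 = -1.6767
Critical value: z_0.005 = ±2.576
p-value = 0.0936
Decision: fail to reject H₀ at α = 0.01

Answer: z = -1.6767, fail to reject H₀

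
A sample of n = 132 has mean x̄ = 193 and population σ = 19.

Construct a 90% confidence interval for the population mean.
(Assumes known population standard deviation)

Confidence level: 90%, α = 0.1
z_0.05 = 1.645
SE = σ/√n = 19/√132 = 1.6537
Margin of error = 1.645 × 1.6537 = 2.7203
CI: x̄ ± margin = 193 ± 2.7203
CI: (190.2797, 195.7203)

Answer: (190.2797, 195.7203)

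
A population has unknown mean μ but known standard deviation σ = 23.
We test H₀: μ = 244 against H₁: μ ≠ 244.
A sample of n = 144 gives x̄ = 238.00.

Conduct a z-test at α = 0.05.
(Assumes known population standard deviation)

Standard error: SE = σ/√n = 23/√144 = 1.9167
z-statistic: z = (x̄ - μ₀)/SE = (238.00 - 244)/1.9167 = -3.1304
Critical value: ±1.960
p-value = 0.0017
Decision: reject H₀

Answer: z = -3.1304, reject H₀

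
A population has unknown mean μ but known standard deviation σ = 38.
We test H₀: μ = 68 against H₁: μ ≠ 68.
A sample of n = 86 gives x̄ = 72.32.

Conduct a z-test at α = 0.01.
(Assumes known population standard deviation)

Standard error: SE = σ/√n = 38/√86 = 4.0976
z-statistic: z = (x̄ - μ₀)/SE = (72.32 - 68)/4.0976 = 1.0543
Critical value: ±2.576
p-value = 0.2917
Decision: fail to reject H₀

Answer: z = 1.0543, fail to reject H₀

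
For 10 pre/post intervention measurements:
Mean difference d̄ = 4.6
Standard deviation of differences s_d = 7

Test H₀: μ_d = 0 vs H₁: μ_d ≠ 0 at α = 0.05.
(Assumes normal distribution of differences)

df = n - 1 = 9
SE = s_d/√n = 7/√10 = 2.2136
t = d̄/SE = 4.6/2.2136 = 2.0781
Critical value: t_{0.025,9} = ±2.262
p-value ≈ 0.0675
Decision: fail to reject H₀

Answer: t = 2.0781, fail to reject H₀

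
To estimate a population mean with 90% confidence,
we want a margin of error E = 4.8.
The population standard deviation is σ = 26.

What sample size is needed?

z_0.05 = 1.645
n = (z×σ/E)² = (1.645×26/4.8)²
n = 79.3955
Round up: n = 80

Answer: n = 80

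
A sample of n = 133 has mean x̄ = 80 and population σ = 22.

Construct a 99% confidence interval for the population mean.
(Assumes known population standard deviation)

Confidence level: 99%, α = 0.01
z_0.005 = 2.576
SE = σ/√n = 22/√133 = 1.9076
Margin of error = 2.576 × 1.9076 = 4.9140
CI: x̄ ± margin = 80 ± 4.9140
CI: (75.0860, 84.9140)

Answer: (75.0860, 84.9140)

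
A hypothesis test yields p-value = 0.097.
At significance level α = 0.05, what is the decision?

Compare p-value to α:
0.097 ≥ 0.05
Decision: fail to reject H₀

Answer: fail to reject H₀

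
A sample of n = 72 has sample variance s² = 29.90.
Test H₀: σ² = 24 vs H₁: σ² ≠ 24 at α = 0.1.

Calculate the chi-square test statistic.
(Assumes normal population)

Answer: χ² = 88.4542, fail to reject H₀

Derivation:
df = n - 1 = 71
χ² = (n-1)s²/σ₀² = 71×29.90/24 = 88.4542
Critical values: χ²_{0.95,71} = 52.600, χ²_{0.05,71} = 91.670
Rejection region: χ² < 52.600 or χ² > 91.670
Decision: fail to reject H₀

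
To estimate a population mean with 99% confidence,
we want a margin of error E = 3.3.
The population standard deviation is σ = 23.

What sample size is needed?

z_0.005 = 2.576
n = (z×σ/E)² = (2.576×23/3.3)²
n = 322.3439
Round up: n = 323

Answer: n = 323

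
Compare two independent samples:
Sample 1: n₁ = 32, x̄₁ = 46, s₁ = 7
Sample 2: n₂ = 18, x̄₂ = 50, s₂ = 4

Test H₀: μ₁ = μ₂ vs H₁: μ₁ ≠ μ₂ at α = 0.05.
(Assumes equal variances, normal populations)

Answer: t = -2.2226, reject H₀

Derivation:
Pooled variance: s²_p = [31×7² + 17×4²]/(48) = 37.3125
s_p = 6.1084
SE = s_p×√(1/n₁ + 1/n₂) = 6.1084×√(1/32 + 1/18) = 1.7997
t = (x̄₁ - x̄₂)/SE = (46 - 50)/1.7997 = -2.2226
df = 48, t-critical = ±2.011
Decision: reject H₀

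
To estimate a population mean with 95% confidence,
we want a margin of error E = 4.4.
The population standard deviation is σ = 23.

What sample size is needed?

Answer: n = 105

Derivation:
z_0.025 = 1.960
n = (z×σ/E)² = (1.960×23/4.4)²
n = 104.9693
Round up: n = 105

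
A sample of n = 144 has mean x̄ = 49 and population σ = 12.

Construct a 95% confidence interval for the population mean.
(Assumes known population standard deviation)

Confidence level: 95%, α = 0.05
z_0.025 = 1.960
SE = σ/√n = 12/√144 = 1.0000
Margin of error = 1.960 × 1.0000 = 1.9600
CI: x̄ ± margin = 49 ± 1.9600
CI: (47.0400, 50.9600)

Answer: (47.0400, 50.9600)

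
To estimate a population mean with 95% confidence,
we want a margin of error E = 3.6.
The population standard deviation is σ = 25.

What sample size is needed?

Answer: n = 186

Derivation:
z_0.025 = 1.960
n = (z×σ/E)² = (1.960×25/3.6)²
n = 185.2623
Round up: n = 186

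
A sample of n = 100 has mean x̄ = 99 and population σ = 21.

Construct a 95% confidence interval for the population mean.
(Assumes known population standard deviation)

Answer: (94.8840, 103.1160)

Derivation:
Confidence level: 95%, α = 0.05
z_0.025 = 1.960
SE = σ/√n = 21/√100 = 2.1000
Margin of error = 1.960 × 2.1000 = 4.1160
CI: x̄ ± margin = 99 ± 4.1160
CI: (94.8840, 103.1160)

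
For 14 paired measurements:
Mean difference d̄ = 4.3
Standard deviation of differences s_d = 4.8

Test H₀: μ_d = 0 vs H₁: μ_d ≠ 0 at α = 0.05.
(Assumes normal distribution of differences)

df = n - 1 = 13
SE = s_d/√n = 4.8/√14 = 1.2829
t = d̄/SE = 4.3/1.2829 = 3.3518
Critical value: t_{0.025,13} = ±2.160
p-value ≈ 0.0052
Decision: reject H₀

Answer: t = 3.3518, reject H₀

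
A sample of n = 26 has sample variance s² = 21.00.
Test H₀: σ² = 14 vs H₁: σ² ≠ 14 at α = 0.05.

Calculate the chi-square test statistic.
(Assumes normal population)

df = n - 1 = 25
χ² = (n-1)s²/σ₀² = 25×21.00/14 = 37.5000
Critical values: χ²_{0.975,25} = 13.120, χ²_{0.025,25} = 40.646
Rejection region: χ² < 13.120 or χ² > 40.646
Decision: fail to reject H₀

Answer: χ² = 37.5000, fail to reject H₀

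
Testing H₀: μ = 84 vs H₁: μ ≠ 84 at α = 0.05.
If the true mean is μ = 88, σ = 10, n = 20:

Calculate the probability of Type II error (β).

SE = σ/√n = 10/√20 = 2.2361
Critical values: μ₀ ± z_0.025×SE = 84 ± 1.960×2.2361
Acceptance region: (79.6172, 88.3828)
Under H₁ (μ = 88): z_high = (88.3828 - 88)/2.2361 = 0.1712, z_low = (79.6172 - 88)/2.2361 = -3.7488
β = P(not reject | H₁) = Φ(0.1712) - Φ(-3.7488) ≈ 0.5679

Answer: β ≈ 0.5679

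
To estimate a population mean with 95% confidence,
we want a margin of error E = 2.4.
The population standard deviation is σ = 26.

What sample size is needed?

Answer: n = 451

Derivation:
z_0.025 = 1.960
n = (z×σ/E)² = (1.960×26/2.4)²
n = 450.8544
Round up: n = 451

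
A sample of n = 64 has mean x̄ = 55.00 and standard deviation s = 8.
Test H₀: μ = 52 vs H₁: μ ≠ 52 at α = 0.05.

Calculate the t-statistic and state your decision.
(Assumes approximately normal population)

Answer: t = 3.0000, reject H₀

Derivation:
df = n - 1 = 63
SE = s/√n = 8/√64 = 1.0000
t = (x̄ - μ₀)/SE = (55.00 - 52)/1.0000 = 3.0000
Critical value: t_{0.025,63} = ±1.998
p-value ≈ 0.0039
Decision: reject H₀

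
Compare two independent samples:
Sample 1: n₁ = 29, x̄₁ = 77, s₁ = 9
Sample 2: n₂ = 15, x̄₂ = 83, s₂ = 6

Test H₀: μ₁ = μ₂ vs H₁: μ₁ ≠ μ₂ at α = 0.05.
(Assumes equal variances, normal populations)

Answer: t = -2.3222, reject H₀

Derivation:
Pooled variance: s²_p = [28×9² + 14×6²]/(42) = 66.0000
s_p = 8.1240
SE = s_p×√(1/n₁ + 1/n₂) = 8.1240×√(1/29 + 1/15) = 2.5838
t = (x̄₁ - x̄₂)/SE = (77 - 83)/2.5838 = -2.3222
df = 42, t-critical = ±2.018
Decision: reject H₀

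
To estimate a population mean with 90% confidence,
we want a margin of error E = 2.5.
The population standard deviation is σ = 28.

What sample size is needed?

Answer: n = 340

Derivation:
z_0.05 = 1.645
n = (z×σ/E)² = (1.645×28/2.5)²
n = 339.4438
Round up: n = 340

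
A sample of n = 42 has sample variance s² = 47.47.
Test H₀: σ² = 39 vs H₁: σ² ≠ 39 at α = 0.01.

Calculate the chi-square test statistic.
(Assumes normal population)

df = n - 1 = 41
χ² = (n-1)s²/σ₀² = 41×47.47/39 = 49.9044
Critical values: χ²_{0.995,41} = 21.421, χ²_{0.005,41} = 68.053
Rejection region: χ² < 21.421 or χ² > 68.053
Decision: fail to reject H₀

Answer: χ² = 49.9044, fail to reject H₀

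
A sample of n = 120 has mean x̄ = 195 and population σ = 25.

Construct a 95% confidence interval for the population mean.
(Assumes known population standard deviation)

Answer: (190.5269, 199.4731)

Derivation:
Confidence level: 95%, α = 0.05
z_0.025 = 1.960
SE = σ/√n = 25/√120 = 2.2822
Margin of error = 1.960 × 2.2822 = 4.4731
CI: x̄ ± margin = 195 ± 4.4731
CI: (190.5269, 199.4731)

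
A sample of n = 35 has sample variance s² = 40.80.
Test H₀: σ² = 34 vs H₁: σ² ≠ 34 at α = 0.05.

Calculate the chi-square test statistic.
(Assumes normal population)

Answer: χ² = 40.8000, fail to reject H₀

Derivation:
df = n - 1 = 34
χ² = (n-1)s²/σ₀² = 34×40.80/34 = 40.8000
Critical values: χ²_{0.975,34} = 19.806, χ²_{0.025,34} = 51.966
Rejection region: χ² < 19.806 or χ² > 51.966
Decision: fail to reject H₀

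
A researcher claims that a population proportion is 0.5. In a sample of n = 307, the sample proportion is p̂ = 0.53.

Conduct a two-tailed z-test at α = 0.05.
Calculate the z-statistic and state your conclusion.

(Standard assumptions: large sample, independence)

H₀: p = 0.5, H₁: p ≠ 0.5
Standard error: SE = √(p₀(1-p₀)/n) = √(0.5×0.5/307) = 0.028537
z-statistic: z = (p̂ - p₀)/SE = (0.53 - 0.5)/0.028537 = 1.0513
Critical value: z_0.025 = ±1.960
p-value = 0.2931
Decision: fail to reject H₀ at α = 0.05

Answer: z = 1.0513, fail to reject H₀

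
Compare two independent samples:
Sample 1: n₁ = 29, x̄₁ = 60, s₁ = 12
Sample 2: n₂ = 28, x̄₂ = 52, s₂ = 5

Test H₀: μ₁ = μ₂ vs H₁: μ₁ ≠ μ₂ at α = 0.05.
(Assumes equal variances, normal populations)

Pooled variance: s²_p = [28×12² + 27×5²]/(55) = 85.5818
s_p = 9.2510
SE = s_p×√(1/n₁ + 1/n₂) = 9.2510×√(1/29 + 1/28) = 2.4510
t = (x̄₁ - x̄₂)/SE = (60 - 52)/2.4510 = 3.2640
df = 55, t-critical = ±2.004
Decision: reject H₀

Answer: t = 3.2640, reject H₀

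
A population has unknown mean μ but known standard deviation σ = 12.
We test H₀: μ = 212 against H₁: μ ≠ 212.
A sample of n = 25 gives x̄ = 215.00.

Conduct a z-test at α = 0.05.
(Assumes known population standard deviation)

Answer: z = 1.2500, fail to reject H₀

Derivation:
Standard error: SE = σ/√n = 12/√25 = 2.4000
z-statistic: z = (x̄ - μ₀)/SE = (215.00 - 212)/2.4000 = 1.2500
Critical value: ±1.960
p-value = 0.2113
Decision: fail to reject H₀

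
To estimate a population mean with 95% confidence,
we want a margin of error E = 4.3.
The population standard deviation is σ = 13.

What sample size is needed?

z_0.025 = 1.960
n = (z×σ/E)² = (1.960×13/4.3)²
n = 35.1125
Round up: n = 36

Answer: n = 36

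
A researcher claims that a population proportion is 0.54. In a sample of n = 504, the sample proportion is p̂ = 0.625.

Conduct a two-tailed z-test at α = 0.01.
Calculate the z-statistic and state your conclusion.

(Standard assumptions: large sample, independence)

H₀: p = 0.54, H₁: p ≠ 0.54
Standard error: SE = √(p₀(1-p₀)/n) = √(0.54×0.46/504) = 0.022200
z-statistic: z = (p̂ - p₀)/SE = (0.625 - 0.54)/0.022200 = 3.8288
Critical value: z_0.005 = ±2.576
p-value = 0.0001
Decision: reject H₀ at α = 0.01

Answer: z = 3.8288, reject H₀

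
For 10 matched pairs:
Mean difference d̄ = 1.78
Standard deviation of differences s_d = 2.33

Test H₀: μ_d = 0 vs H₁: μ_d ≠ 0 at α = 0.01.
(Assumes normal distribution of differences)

Answer: t = 2.4159, fail to reject H₀

Derivation:
df = n - 1 = 9
SE = s_d/√n = 2.33/√10 = 0.7368
t = d̄/SE = 1.78/0.7368 = 2.4159
Critical value: t_{0.005,9} = ±3.250
p-value ≈ 0.0389
Decision: fail to reject H₀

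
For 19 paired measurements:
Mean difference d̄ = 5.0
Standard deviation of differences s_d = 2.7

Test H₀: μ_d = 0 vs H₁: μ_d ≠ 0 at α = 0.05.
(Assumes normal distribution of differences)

Answer: t = 8.0723, reject H₀

Derivation:
df = n - 1 = 18
SE = s_d/√n = 2.7/√19 = 0.6194
t = d̄/SE = 5.0/0.6194 = 8.0723
Critical value: t_{0.025,18} = ±2.101
p-value < 0.0001
Decision: reject H₀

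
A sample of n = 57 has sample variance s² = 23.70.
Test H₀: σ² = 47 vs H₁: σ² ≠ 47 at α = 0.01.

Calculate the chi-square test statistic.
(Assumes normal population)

Answer: χ² = 28.2383, reject H₀

Derivation:
df = n - 1 = 56
χ² = (n-1)s²/σ₀² = 56×23.70/47 = 28.2383
Critical values: χ²_{0.995,56} = 32.490, χ²_{0.005,56} = 86.994
Rejection region: χ² < 32.490 or χ² > 86.994
Decision: reject H₀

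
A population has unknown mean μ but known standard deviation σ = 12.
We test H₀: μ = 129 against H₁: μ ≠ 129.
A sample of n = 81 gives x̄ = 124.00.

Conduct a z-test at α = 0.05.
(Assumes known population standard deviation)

Standard error: SE = σ/√n = 12/√81 = 1.3333
z-statistic: z = (x̄ - μ₀)/SE = (124.00 - 129)/1.3333 = -3.7501
Critical value: ±1.960
p-value = 0.0002
Decision: reject H₀

Answer: z = -3.7501, reject H₀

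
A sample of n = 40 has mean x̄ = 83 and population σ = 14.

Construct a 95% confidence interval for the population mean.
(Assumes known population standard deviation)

Answer: (78.6613, 87.3387)

Derivation:
Confidence level: 95%, α = 0.05
z_0.025 = 1.960
SE = σ/√n = 14/√40 = 2.2136
Margin of error = 1.960 × 2.2136 = 4.3387
CI: x̄ ± margin = 83 ± 4.3387
CI: (78.6613, 87.3387)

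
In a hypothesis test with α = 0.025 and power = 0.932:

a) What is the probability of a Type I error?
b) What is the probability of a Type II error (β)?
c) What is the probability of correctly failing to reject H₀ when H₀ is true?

a) Type I error probability = α = 0.025
b) Power = P(reject H₀ | H₁ true) = 1 - β = 0.932, so Type II error probability = β = 1 - Power = 0.068
c) P(fail to reject H₀ | H₀ true) = 1 - α = 0.975

Answer: a) 0.025, b) 0.068, c) 0.975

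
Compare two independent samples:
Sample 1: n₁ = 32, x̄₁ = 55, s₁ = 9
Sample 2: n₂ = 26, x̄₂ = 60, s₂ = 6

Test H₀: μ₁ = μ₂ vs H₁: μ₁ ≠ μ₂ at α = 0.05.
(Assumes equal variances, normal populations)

Answer: t = -2.4265, reject H₀

Derivation:
Pooled variance: s²_p = [31×9² + 25×6²]/(56) = 60.9107
s_p = 7.8045
SE = s_p×√(1/n₁ + 1/n₂) = 7.8045×√(1/32 + 1/26) = 2.0606
t = (x̄₁ - x̄₂)/SE = (55 - 60)/2.0606 = -2.4265
df = 56, t-critical = ±2.003
Decision: reject H₀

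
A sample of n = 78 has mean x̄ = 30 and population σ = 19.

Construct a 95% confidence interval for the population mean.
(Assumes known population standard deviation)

Confidence level: 95%, α = 0.05
z_0.025 = 1.960
SE = σ/√n = 19/√78 = 2.1513
Margin of error = 1.960 × 2.1513 = 4.2165
CI: x̄ ± margin = 30 ± 4.2165
CI: (25.7835, 34.2165)

Answer: (25.7835, 34.2165)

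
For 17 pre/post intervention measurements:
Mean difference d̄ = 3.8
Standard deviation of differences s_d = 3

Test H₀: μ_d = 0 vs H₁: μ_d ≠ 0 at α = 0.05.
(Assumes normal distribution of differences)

Answer: t = 5.2226, reject H₀

Derivation:
df = n - 1 = 16
SE = s_d/√n = 3/√17 = 0.7276
t = d̄/SE = 3.8/0.7276 = 5.2226
Critical value: t_{0.025,16} = ±2.120
p-value ≈ 0.0001
Decision: reject H₀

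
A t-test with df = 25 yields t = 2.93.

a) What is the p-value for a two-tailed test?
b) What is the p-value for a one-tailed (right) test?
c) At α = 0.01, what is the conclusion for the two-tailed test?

Using t-distribution with df = 25:
a) Two-tailed: p = 2×P(T > 2.93) = 0.0071
b) One-tailed: p = P(T > 2.93) = 0.0036
c) 0.0071 < 0.01, reject H₀

Answer: a) 0.0071, b) 0.0036, c) reject H₀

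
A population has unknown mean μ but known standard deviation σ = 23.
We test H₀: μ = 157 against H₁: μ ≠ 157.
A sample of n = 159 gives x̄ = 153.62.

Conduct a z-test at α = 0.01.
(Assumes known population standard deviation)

Standard error: SE = σ/√n = 23/√159 = 1.8240
z-statistic: z = (x̄ - μ₀)/SE = (153.62 - 157)/1.8240 = -1.8531
Critical value: ±2.576
p-value = 0.0639
Decision: fail to reject H₀

Answer: z = -1.8531, fail to reject H₀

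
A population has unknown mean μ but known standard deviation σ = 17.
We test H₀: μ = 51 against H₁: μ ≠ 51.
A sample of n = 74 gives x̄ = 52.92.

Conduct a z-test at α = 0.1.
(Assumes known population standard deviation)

Answer: z = 0.9716, fail to reject H₀

Derivation:
Standard error: SE = σ/√n = 17/√74 = 1.9762
z-statistic: z = (x̄ - μ₀)/SE = (52.92 - 51)/1.9762 = 0.9716
Critical value: ±1.645
p-value = 0.3312
Decision: fail to reject H₀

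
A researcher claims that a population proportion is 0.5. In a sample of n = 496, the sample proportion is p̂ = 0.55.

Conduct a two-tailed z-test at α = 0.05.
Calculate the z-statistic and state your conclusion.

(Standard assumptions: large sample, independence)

H₀: p = 0.5, H₁: p ≠ 0.5
Standard error: SE = √(p₀(1-p₀)/n) = √(0.5×0.5/496) = 0.022451
z-statistic: z = (p̂ - p₀)/SE = (0.55 - 0.5)/0.022451 = 2.2271
Critical value: z_0.025 = ±1.960
p-value = 0.0259
Decision: reject H₀ at α = 0.05

Answer: z = 2.2271, reject H₀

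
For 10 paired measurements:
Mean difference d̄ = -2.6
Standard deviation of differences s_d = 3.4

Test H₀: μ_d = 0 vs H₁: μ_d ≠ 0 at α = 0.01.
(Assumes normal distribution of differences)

df = n - 1 = 9
SE = s_d/√n = 3.4/√10 = 1.0752
t = d̄/SE = -2.6/1.0752 = -2.4182
Critical value: t_{0.005,9} = ±3.250
p-value ≈ 0.0387
Decision: fail to reject H₀

Answer: t = -2.4182, fail to reject H₀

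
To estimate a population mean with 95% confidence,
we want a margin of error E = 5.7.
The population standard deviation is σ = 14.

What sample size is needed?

z_0.025 = 1.960
n = (z×σ/E)² = (1.960×14/5.7)²
n = 23.1749
Round up: n = 24

Answer: n = 24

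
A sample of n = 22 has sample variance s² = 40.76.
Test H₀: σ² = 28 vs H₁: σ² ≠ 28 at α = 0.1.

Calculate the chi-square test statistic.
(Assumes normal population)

Answer: χ² = 30.5700, fail to reject H₀

Derivation:
df = n - 1 = 21
χ² = (n-1)s²/σ₀² = 21×40.76/28 = 30.5700
Critical values: χ²_{0.95,21} = 11.591, χ²_{0.05,21} = 32.671
Rejection region: χ² < 11.591 or χ² > 32.671
Decision: fail to reject H₀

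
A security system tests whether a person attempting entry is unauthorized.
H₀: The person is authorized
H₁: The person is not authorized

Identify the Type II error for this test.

Answer: Granting entry to an unauthorized person

Derivation:
Type I error (α): Rejecting H₀ when H₀ is true
Type II error (β): Failing to reject H₀ when H₁ is true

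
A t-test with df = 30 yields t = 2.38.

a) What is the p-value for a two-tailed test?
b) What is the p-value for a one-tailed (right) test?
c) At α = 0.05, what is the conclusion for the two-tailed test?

Using t-distribution with df = 30:
a) Two-tailed: p = 2×P(T > 2.38) = 0.0239
b) One-tailed: p = P(T > 2.38) = 0.0119
c) 0.0239 < 0.05, reject H₀

Answer: a) 0.0239, b) 0.0119, c) reject H₀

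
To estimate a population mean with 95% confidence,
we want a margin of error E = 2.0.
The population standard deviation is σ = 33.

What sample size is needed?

z_0.025 = 1.960
n = (z×σ/E)² = (1.960×33/2.0)²
n = 1045.8756
Round up: n = 1046

Answer: n = 1046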